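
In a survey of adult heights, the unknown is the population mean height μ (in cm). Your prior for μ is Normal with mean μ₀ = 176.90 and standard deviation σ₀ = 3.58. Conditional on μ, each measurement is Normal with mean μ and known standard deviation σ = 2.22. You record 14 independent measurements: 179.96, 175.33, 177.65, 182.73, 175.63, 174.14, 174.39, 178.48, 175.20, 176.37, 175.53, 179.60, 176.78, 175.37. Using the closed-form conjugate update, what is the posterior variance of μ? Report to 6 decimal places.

0.342618

For Normal data with known variance σ², a Normal(μ₀, σ₀²) prior on μ is conjugate. Posterior precision = 1/σ₀² + n/σ²; posterior mean is the precision-weighted average of μ₀ and x̄.
σ₀² = 3.58² = 12.8164, σ² = 2.22² = 4.9284; σ² + n·σ₀² = 4.9284 + 14·12.8164 = 184.358.
Posterior precision = 1/σ₀² + n/σ² = 1/12.8164 + 14/4.9284 = (σ² + n·σ₀²)/(σ₀²σ²) = 184.358/(12.8164·4.9284); posterior variance σₙ² = σ₀²σ²/(σ² + n·σ₀²) = 12.8164·4.9284/184.358 = 0.342618.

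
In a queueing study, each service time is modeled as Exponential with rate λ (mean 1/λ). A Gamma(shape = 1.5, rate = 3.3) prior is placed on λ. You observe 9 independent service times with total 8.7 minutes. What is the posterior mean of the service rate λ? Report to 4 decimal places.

0.8750

With a Gamma(shape α, rate β) prior on the exponential rate λ, the posterior after n observations with total T = Σxᵢ is Gamma(α+n, β+T).
Posterior: Gamma(1.5+9, 3.3+8.7) = Gamma(10.5, 12.0).
Posterior mean of λ = α/β = 10.5/12.0 = 0.8750.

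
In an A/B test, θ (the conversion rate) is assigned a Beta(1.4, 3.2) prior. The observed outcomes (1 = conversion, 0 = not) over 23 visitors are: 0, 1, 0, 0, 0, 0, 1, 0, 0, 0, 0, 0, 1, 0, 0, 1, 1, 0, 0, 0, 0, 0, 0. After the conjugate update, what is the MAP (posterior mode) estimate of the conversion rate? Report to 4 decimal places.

The Beta prior is conjugate to a Binomial/Bernoulli likelihood; the update adds successes to α and failures to β.
Posterior: Beta(α+k, β+n−k) = Beta(1.4+5, 3.2+18) = Beta(6.4, 21.2).
Mode of Beta(a,b) for a,b>1 is (a−1)/(a+b−2) = 5.4/25.6 = 0.2109.

0.2109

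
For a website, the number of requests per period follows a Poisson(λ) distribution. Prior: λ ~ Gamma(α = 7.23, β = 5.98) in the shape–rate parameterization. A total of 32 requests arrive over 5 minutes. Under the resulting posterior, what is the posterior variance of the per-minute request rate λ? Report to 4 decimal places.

With a Gamma(shape α, rate β) prior, the Poisson likelihood is conjugate: the posterior is Gamma(α + ΣXᵢ, β + n).
Posterior: Gamma(α+S, β+n) = Gamma(7.23+32, 5.98+5) = Gamma(39.23, 10.98).
Var = α/β² = 39.23/10.98² = 0.3254.

0.3254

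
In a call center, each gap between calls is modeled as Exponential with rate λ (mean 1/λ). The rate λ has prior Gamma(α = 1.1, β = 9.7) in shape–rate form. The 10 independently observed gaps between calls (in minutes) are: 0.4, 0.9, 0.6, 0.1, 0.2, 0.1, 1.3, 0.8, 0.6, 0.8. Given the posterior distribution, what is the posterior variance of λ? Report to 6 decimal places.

With a Gamma(shape α, rate β) prior on the exponential rate λ, the posterior after n observations with total T = Σxᵢ is Gamma(α+n, β+T).
Sum of observations T = 5.8 minutes; n = 10.
Posterior: Gamma(1.1+10, 9.7+5.8) = Gamma(11.1, 15.5).
Var = α/β² = 0.046202.

0.046202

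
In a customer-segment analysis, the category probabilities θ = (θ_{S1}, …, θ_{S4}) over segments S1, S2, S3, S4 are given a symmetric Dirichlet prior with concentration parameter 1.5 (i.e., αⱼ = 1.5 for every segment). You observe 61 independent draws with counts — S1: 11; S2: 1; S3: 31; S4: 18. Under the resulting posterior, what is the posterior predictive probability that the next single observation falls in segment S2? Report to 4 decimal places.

0.0373

The Dirichlet prior is conjugate to the Multinomial likelihood: each posterior αⱼ = prior αⱼ + observed count nⱼ.
Posterior concentration: (12.5, 2.5, 32.5, 19.5), total = 67.0.
P(next = S2 | data) = α_{S2}/Σα = 0.0373.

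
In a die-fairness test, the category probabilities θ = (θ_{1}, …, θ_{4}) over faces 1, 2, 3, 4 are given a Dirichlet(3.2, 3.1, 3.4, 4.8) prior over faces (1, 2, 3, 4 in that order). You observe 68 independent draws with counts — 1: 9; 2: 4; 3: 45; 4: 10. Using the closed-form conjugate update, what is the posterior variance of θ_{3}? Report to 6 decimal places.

The Dirichlet prior is conjugate to the Multinomial likelihood: each posterior αⱼ = prior αⱼ + observed count nⱼ.
Posterior concentration: (12.2, 7.1, 48.4, 14.8), total = 82.5.
Var[θ_j] = α_j(Σα−α_j)/((Σα)²(Σα+1)) = 48.4·34.1/(82.5²·83.5) = 0.002904.

0.002904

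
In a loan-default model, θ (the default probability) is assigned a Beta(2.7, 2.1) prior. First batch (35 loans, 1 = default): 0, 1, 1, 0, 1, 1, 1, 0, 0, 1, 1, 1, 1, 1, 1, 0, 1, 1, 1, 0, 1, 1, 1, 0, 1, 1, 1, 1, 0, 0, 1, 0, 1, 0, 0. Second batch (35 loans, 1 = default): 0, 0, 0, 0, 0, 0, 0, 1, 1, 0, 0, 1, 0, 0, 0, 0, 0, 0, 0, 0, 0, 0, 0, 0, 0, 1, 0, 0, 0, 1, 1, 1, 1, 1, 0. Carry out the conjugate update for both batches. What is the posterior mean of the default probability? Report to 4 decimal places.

0.4639

The Beta prior is conjugate to a Binomial/Bernoulli likelihood; the update adds successes to α and failures to β.
After batch 1: Beta(2.7+23, 2.1+12) = Beta(25.7, 14.1).
After batch 2: Beta(25.7+9, 14.1+26) = Beta(34.7, 40.1).
Posterior mean = α/(α+β) = 34.7/74.8 = 0.4639.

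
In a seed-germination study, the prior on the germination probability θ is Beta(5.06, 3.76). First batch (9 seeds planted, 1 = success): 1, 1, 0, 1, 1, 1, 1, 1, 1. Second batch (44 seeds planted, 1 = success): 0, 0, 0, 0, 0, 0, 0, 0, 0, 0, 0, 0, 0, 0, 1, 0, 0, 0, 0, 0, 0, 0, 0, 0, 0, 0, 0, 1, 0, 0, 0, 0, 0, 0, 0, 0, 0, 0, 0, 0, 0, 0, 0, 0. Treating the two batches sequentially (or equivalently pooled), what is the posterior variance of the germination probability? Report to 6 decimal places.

The Beta prior is conjugate to a Binomial/Bernoulli likelihood; the update adds successes to α and failures to β.
After batch 1: Beta(5.06+8, 3.76+1) = Beta(13.06, 4.76).
After batch 2: Beta(13.06+2, 4.76+42) = Beta(15.06, 46.76).
Var = αβ/((α+β)²(α+β+1)) = 15.06·46.76/(61.82²·62.82) = 0.002933.

0.002933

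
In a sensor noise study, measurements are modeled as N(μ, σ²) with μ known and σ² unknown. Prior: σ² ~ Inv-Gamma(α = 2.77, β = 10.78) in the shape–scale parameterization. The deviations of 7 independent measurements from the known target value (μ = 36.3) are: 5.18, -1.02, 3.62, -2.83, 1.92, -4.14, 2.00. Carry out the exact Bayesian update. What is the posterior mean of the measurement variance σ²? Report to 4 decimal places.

9.0486

With known mean μ and an Inverse-Gamma(α, β) prior on σ², the Normal likelihood is conjugate: posterior is Inv-Gamma(α + n/2, β + Σ(xᵢ−μ)²/2).
Σ(xᵢ−μ)² = (5.18)² + (-1.02)² + (3.62)² + (-2.83)² + (1.92)² + (-4.14)² + (2.00)² = 73.8121.
Posterior: Inv-Gamma(2.77 + 7/2, 10.78 + 73.8121/2) = Inv-Gamma(6.27, 47.68605).
E[σ²|data] = β/(α−1) = 47.68605/5.27 = 9.0486.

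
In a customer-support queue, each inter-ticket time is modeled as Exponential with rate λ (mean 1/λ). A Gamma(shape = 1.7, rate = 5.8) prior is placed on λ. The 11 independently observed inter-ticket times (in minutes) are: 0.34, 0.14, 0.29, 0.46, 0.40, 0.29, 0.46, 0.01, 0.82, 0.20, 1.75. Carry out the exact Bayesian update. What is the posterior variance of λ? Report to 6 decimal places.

0.105726

With a Gamma(shape α, rate β) prior on the exponential rate λ, the posterior after n observations with total T = Σxᵢ is Gamma(α+n, β+T).
Sum of observations T = 5.16 minutes; n = 11.
Posterior: Gamma(1.7+11, 5.8+5.16) = Gamma(12.7, 10.96).
Var = α/β² = 0.105726.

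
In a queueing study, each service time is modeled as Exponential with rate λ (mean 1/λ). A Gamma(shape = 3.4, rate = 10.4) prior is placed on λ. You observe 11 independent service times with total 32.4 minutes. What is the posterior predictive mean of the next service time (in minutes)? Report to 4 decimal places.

With a Gamma(shape α, rate β) prior on the exponential rate λ, the posterior after n observations with total T = Σxᵢ is Gamma(α+n, β+T).
Posterior: Gamma(3.4+11, 10.4+32.4) = Gamma(14.4, 42.8).
The predictive distribution for the next observation is Lomax; its mean is β/(α−1) = 42.8/13.4 = 3.1940.

3.1940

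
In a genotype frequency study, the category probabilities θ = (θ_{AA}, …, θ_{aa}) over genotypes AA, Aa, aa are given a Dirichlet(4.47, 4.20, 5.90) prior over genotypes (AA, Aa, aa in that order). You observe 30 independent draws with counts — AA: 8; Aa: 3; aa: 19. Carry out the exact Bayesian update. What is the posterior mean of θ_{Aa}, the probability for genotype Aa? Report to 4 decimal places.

0.1615

The Dirichlet prior is conjugate to the Multinomial likelihood: each posterior αⱼ = prior αⱼ + observed count nⱼ.
Posterior concentration: (12.47, 7.20, 24.90), total = 44.57.
E[θ_{Aa}|data] = α_{Aa}/Σα = 7.20/44.57 = 0.1615.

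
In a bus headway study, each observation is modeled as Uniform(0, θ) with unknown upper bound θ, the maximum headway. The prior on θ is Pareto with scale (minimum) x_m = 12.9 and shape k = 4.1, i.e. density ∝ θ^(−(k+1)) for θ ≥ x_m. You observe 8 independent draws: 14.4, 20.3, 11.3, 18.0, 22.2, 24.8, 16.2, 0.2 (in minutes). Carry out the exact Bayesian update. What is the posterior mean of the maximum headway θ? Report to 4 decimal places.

A Pareto(scale x_m, shape k) prior on the upper bound θ of Uniform(0, θ) is conjugate: posterior is Pareto(max(x_m, max xᵢ), k + n).
Sample maximum = 24.8; prior scale x_m = 12.9 → posterior scale = max = 24.8.
Posterior shape = 4.1 + 8 = 12.1.
E[θ|data] = k·x_m/(k−1) = 12.1·24.8/11.1 = 27.0342.

27.0342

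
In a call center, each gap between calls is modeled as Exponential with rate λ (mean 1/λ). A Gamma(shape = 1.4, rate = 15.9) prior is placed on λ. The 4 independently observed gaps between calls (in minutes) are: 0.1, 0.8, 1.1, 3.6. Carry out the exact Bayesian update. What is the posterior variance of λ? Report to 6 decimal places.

0.011682

With a Gamma(shape α, rate β) prior on the exponential rate λ, the posterior after n observations with total T = Σxᵢ is Gamma(α+n, β+T).
Sum of observations T = 5.6 minutes; n = 4.
Posterior: Gamma(1.4+4, 15.9+5.6) = Gamma(5.4, 21.5).
Var = α/β² = 0.011682.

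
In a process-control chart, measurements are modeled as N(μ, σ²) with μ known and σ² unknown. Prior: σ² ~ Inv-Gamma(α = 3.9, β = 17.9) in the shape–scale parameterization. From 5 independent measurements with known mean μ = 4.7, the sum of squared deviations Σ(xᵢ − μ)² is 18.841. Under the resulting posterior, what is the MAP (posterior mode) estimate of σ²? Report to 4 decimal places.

With known mean μ and an Inverse-Gamma(α, β) prior on σ², the Normal likelihood is conjugate: posterior is Inv-Gamma(α + n/2, β + Σ(xᵢ−μ)²/2).
Posterior: Inv-Gamma(3.9 + 5/2, 17.9 + 18.841/2) = Inv-Gamma(6.40, 27.3205).
Mode = β/(α+1) = 27.3205/7.40 = 3.6920.

3.6920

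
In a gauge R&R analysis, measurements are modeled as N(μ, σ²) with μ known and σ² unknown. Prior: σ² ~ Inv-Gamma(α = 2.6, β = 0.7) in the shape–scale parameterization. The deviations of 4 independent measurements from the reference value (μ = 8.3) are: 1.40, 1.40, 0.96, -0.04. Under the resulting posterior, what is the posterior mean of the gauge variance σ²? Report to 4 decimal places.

With known mean μ and an Inverse-Gamma(α, β) prior on σ², the Normal likelihood is conjugate: posterior is Inv-Gamma(α + n/2, β + Σ(xᵢ−μ)²/2).
Σ(xᵢ−μ)² = (1.40)² + (1.40)² + (0.96)² + (-0.04)² = 4.8432.
Posterior: Inv-Gamma(2.6 + 4/2, 0.7 + 4.8432/2) = Inv-Gamma(4.60, 3.12160).
E[σ²|data] = β/(α−1) = 3.12160/3.60 = 0.8671.

0.8671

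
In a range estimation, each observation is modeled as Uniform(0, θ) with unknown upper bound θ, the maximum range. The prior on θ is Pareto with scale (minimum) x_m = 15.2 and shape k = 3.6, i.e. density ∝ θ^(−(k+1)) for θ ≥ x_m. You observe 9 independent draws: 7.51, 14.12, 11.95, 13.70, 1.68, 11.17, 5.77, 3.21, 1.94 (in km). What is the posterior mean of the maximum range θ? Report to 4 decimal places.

A Pareto(scale x_m, shape k) prior on the upper bound θ of Uniform(0, θ) is conjugate: posterior is Pareto(max(x_m, max xᵢ), k + n).
Sample maximum = 14.12; prior scale x_m = 15.2 → posterior scale = max = 15.20.
Posterior shape = 3.6 + 9 = 12.6.
E[θ|data] = k·x_m/(k−1) = 12.6·15.20/11.6 = 16.5103.

16.5103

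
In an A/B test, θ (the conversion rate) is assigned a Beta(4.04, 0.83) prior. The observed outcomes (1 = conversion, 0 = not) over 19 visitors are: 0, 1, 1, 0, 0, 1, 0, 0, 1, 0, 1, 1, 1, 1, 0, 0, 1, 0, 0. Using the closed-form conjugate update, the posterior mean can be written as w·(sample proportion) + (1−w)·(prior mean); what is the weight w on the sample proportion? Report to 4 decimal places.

0.7960

The Beta prior is conjugate to a Binomial/Bernoulli likelihood; the update adds successes to α and failures to β.
Posterior mean = (α₀+k)/(α₀+β₀+n) = [n/(α₀+β₀+n)]·(k/n) + [(α₀+β₀)/(α₀+β₀+n)]·α₀/(α₀+β₀), so only n and the prior enter the weight.
The weight on the data is w = n/(α₀+β₀+n) = 19/(4.04+0.83+19) = 19/23.87 = 0.7960.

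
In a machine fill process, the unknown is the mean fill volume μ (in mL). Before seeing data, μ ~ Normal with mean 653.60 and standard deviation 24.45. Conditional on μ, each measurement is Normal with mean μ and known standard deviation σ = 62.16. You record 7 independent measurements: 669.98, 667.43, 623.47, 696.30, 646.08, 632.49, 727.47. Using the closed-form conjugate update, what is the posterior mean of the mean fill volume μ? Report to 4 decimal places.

For Normal data with known variance σ², a Normal(μ₀, σ₀²) prior on μ is conjugate. Posterior precision = 1/σ₀² + n/σ²; posterior mean is the precision-weighted average of μ₀ and x̄.
Σxᵢ = 669.98 + 667.43 + 623.47 + 696.30 + 646.08 + 632.49 + 727.47 = 4663.22, so n·x̄ = 4663.22.
σ₀² = 24.45² = 597.8025, σ² = 62.16² = 3863.8656; σ² + n·σ₀² = 3863.8656 + 7·597.8025 = 8048.4831.
Posterior mean = (μ₀/σ₀² + n·x̄/σ²)/(1/σ₀² + n/σ²) = (σ²·μ₀ + σ₀²·n·x̄)/(σ² + n·σ₀²) = (3863.8656·653.60 + 597.8025·4663.22)/8048.4831 = 5313107.13021/8048.4831 = 660.1377.

660.1377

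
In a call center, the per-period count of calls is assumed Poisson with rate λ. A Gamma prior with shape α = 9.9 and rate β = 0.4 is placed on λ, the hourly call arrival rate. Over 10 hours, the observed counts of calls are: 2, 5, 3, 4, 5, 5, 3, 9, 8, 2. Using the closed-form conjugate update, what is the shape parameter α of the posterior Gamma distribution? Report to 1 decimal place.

With a Gamma(shape α, rate β) prior, the Poisson likelihood is conjugate: the posterior is Gamma(α + ΣXᵢ, β + n).
Sum of counts S = 46 over n = 10 hours.
Posterior: Gamma(α+S, β+n) = Gamma(9.9+46, 0.4+10) = Gamma(55.9, 10.4).
Posterior α = 55.9.

55.9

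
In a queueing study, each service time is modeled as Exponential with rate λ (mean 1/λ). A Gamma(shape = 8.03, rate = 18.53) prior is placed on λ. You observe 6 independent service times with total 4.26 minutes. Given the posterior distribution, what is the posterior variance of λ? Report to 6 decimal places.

With a Gamma(shape α, rate β) prior on the exponential rate λ, the posterior after n observations with total T = Σxᵢ is Gamma(α+n, β+T).
Posterior: Gamma(8.03+6, 18.53+4.26) = Gamma(14.03, 22.79).
Var = α/β² = 0.027013.

0.027013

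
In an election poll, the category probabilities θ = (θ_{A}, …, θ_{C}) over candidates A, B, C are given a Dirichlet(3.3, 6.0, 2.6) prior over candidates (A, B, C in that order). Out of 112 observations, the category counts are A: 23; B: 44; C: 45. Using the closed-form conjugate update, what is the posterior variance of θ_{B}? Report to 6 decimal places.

0.001927

The Dirichlet prior is conjugate to the Multinomial likelihood: each posterior αⱼ = prior αⱼ + observed count nⱼ.
Posterior concentration: (26.3, 50.0, 47.6), total = 123.9.
Var[θ_j] = α_j(Σα−α_j)/((Σα)²(Σα+1)) = 50.0·73.9/(123.9²·124.9) = 0.001927.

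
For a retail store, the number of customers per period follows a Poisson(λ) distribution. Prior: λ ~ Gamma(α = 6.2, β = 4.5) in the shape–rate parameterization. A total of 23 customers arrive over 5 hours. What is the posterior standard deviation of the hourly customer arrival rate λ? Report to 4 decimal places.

With a Gamma(shape α, rate β) prior, the Poisson likelihood is conjugate: the posterior is Gamma(α + ΣXᵢ, β + n).
Posterior: Gamma(α+S, β+n) = Gamma(6.2+23, 4.5+5) = Gamma(29.2, 9.5).
SD = √α/β = √29.2/9.5 = 0.5688.

0.5688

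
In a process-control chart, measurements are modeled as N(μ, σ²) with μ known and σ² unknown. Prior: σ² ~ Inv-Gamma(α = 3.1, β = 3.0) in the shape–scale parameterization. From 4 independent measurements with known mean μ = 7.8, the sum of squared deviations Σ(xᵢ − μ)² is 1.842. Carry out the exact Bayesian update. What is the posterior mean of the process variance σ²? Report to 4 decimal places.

With known mean μ and an Inverse-Gamma(α, β) prior on σ², the Normal likelihood is conjugate: posterior is Inv-Gamma(α + n/2, β + Σ(xᵢ−μ)²/2).
Posterior: Inv-Gamma(3.1 + 4/2, 3.0 + 1.842/2) = Inv-Gamma(5.10, 3.9210).
E[σ²|data] = β/(α−1) = 3.9210/4.10 = 0.9563.

0.9563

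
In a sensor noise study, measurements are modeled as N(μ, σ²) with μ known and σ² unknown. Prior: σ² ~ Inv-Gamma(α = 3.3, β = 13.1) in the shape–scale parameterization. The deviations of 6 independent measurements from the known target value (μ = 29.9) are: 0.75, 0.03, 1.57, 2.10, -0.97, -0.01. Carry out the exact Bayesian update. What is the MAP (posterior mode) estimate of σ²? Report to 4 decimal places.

2.3684

With known mean μ and an Inverse-Gamma(α, β) prior on σ², the Normal likelihood is conjugate: posterior is Inv-Gamma(α + n/2, β + Σ(xᵢ−μ)²/2).
Σ(xᵢ−μ)² = (0.75)² + (0.03)² + (1.57)² + (2.10)² + (-0.97)² + (-0.01)² = 8.3793.
Posterior: Inv-Gamma(3.3 + 6/2, 13.1 + 8.3793/2) = Inv-Gamma(6.30, 17.28965).
Mode = β/(α+1) = 17.28965/7.30 = 2.3684.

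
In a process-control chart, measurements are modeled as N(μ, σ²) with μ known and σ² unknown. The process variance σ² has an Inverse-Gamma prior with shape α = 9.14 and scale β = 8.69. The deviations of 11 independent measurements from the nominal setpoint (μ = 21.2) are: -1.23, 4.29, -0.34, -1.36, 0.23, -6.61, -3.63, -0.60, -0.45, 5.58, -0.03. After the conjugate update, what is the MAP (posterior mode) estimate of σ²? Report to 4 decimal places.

4.0884

With known mean μ and an Inverse-Gamma(α, β) prior on σ², the Normal likelihood is conjugate: posterior is Inv-Gamma(α + n/2, β + Σ(xᵢ−μ)²/2).
Σ(xᵢ−μ)² = (-1.23)² + (4.29)² + (-0.34)² + (-1.36)² + (0.23)² + (-6.61)² + (-3.63)² + (-0.60)² + (-0.45)² + (5.58)² + (-0.03)² = 110.5039.
Posterior: Inv-Gamma(9.14 + 11/2, 8.69 + 110.5039/2) = Inv-Gamma(14.64, 63.94195).
Mode = β/(α+1) = 63.94195/15.64 = 4.0884.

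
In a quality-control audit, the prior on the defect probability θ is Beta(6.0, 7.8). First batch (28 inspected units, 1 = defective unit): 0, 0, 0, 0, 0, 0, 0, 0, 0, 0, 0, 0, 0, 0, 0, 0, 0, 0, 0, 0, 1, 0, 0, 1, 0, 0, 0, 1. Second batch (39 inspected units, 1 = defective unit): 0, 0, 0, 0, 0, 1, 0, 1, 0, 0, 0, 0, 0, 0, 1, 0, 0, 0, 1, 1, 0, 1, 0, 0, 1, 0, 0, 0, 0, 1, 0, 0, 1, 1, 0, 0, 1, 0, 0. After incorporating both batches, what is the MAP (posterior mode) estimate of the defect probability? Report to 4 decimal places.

The Beta prior is conjugate to a Binomial/Bernoulli likelihood; the update adds successes to α and failures to β.
After batch 1: Beta(6.0+3, 7.8+25) = Beta(9.0, 32.8).
After batch 2: Beta(9.0+11, 32.8+28) = Beta(20.0, 60.8).
Mode of Beta(a,b) for a,b>1 is (a−1)/(a+b−2) = 19.0/78.8 = 0.2411.

0.2411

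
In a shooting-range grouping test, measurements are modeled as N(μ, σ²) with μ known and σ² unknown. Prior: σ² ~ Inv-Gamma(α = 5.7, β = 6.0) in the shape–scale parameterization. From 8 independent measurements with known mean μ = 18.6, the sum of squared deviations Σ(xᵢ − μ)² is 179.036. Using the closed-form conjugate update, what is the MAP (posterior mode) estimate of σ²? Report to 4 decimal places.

With known mean μ and an Inverse-Gamma(α, β) prior on σ², the Normal likelihood is conjugate: posterior is Inv-Gamma(α + n/2, β + Σ(xᵢ−μ)²/2).
Posterior: Inv-Gamma(5.7 + 8/2, 6.0 + 179.036/2) = Inv-Gamma(9.70, 95.5180).
Mode = β/(α+1) = 95.5180/10.70 = 8.9269.

8.9269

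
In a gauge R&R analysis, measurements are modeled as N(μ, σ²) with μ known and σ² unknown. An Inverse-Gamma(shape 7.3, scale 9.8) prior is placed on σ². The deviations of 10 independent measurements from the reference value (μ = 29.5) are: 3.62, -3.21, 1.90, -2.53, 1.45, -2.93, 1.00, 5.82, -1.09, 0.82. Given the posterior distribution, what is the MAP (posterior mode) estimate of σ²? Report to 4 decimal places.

3.7759

With known mean μ and an Inverse-Gamma(α, β) prior on σ², the Normal likelihood is conjugate: posterior is Inv-Gamma(α + n/2, β + Σ(xᵢ−μ)²/2).
Σ(xᵢ−μ)² = (3.62)² + (-3.21)² + (1.90)² + (-2.53)² + (1.45)² + (-2.93)² + (1.00)² + (5.82)² + (-1.09)² + (0.82)² = 80.8397.
Posterior: Inv-Gamma(7.3 + 10/2, 9.8 + 80.8397/2) = Inv-Gamma(12.30, 50.21985).
Mode = β/(α+1) = 50.21985/13.30 = 3.7759.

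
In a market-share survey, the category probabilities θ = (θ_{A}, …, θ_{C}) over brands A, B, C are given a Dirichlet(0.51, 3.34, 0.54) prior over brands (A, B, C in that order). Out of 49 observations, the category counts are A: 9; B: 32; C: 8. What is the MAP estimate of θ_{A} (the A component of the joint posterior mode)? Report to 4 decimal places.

0.1689

The Dirichlet prior is conjugate to the Multinomial likelihood: each posterior αⱼ = prior αⱼ + observed count nⱼ.
Posterior concentration: (9.51, 35.34, 8.54), total = 53.39.
Joint mode component: (α_{A}−1)/(Σα−K) = 8.51/50.39 = 0.1689.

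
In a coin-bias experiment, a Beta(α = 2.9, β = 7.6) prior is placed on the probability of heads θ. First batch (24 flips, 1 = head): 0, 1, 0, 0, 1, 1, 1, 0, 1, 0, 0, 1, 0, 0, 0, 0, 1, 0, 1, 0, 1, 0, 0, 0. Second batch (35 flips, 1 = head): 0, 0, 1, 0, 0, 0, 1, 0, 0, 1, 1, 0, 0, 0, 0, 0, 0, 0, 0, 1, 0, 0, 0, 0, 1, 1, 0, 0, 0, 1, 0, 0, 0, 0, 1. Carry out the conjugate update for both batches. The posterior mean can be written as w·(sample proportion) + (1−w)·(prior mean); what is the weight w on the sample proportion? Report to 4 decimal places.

The Beta prior is conjugate to a Binomial/Bernoulli likelihood; the update adds successes to α and failures to β.
Total number of flips: n = 24 + 35 = 59.
Posterior mean = (α₀+k)/(α₀+β₀+n) = [n/(α₀+β₀+n)]·(k/n) + [(α₀+β₀)/(α₀+β₀+n)]·α₀/(α₀+β₀), so only n and the prior enter the weight.
The weight on the data is w = n/(α₀+β₀+n) = 59/(2.9+7.6+59) = 59/69.5 = 0.8489.

0.8489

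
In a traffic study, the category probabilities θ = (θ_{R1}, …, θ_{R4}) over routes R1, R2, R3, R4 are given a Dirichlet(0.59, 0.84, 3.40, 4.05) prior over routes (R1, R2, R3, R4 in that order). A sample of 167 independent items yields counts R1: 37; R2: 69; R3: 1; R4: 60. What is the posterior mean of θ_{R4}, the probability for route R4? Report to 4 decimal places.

0.3642

The Dirichlet prior is conjugate to the Multinomial likelihood: each posterior αⱼ = prior αⱼ + observed count nⱼ.
Posterior concentration: (37.59, 69.84, 4.40, 64.05), total = 175.88.
E[θ_{R4}|data] = α_{R4}/Σα = 64.05/175.88 = 0.3642.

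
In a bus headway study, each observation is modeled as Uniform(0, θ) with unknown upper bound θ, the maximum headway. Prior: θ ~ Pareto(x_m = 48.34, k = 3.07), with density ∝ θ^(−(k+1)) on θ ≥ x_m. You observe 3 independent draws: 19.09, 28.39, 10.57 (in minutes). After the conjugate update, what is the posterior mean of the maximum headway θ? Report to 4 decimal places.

57.8745

A Pareto(scale x_m, shape k) prior on the upper bound θ of Uniform(0, θ) is conjugate: posterior is Pareto(max(x_m, max xᵢ), k + n).
Sample maximum = 28.39; prior scale x_m = 48.34 → posterior scale = max = 48.34.
Posterior shape = 3.07 + 3 = 6.07.
E[θ|data] = k·x_m/(k−1) = 6.07·48.34/5.07 = 57.8745.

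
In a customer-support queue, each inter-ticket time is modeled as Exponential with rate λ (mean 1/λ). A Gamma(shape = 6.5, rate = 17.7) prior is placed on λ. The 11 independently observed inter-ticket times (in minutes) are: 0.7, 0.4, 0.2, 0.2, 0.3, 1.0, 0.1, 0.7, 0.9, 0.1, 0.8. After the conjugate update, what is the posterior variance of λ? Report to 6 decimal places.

0.032795

With a Gamma(shape α, rate β) prior on the exponential rate λ, the posterior after n observations with total T = Σxᵢ is Gamma(α+n, β+T).
Sum of observations T = 5.4 minutes; n = 11.
Posterior: Gamma(6.5+11, 17.7+5.4) = Gamma(17.5, 23.1).
Var = α/β² = 0.032795.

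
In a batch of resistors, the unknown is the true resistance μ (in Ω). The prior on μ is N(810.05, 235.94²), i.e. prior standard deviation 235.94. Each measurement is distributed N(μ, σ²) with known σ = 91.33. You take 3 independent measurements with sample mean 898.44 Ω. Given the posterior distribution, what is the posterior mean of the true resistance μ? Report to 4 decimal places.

894.2353

For Normal data with known variance σ², a Normal(μ₀, σ₀²) prior on μ is conjugate. Posterior precision = 1/σ₀² + n/σ²; posterior mean is the precision-weighted average of μ₀ and x̄.
n·x̄ = 3·898.44 = 2695.32.
σ₀² = 235.94² = 55667.6836, σ² = 91.33² = 8341.1689; σ² + n·σ₀² = 8341.1689 + 3·55667.6836 = 175344.2197.
Posterior mean = (μ₀/σ₀² + n·x̄/σ²)/(1/σ₀² + n/σ²) = (σ²·μ₀ + σ₀²·n·x̄)/(σ² + n·σ₀²) = (8341.1689·810.05 + 55667.6836·2695.32)/175344.2197 = 156798984.828197/175344.2197 = 894.2353.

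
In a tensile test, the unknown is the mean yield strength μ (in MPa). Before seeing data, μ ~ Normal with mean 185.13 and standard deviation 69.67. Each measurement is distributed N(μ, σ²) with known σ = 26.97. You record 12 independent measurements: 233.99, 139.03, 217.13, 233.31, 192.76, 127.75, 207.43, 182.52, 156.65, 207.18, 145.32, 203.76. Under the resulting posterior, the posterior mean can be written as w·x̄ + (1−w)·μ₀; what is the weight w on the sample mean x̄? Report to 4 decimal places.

0.9877

For Normal data with known variance σ², a Normal(μ₀, σ₀²) prior on μ is conjugate. Posterior precision = 1/σ₀² + n/σ²; posterior mean is the precision-weighted average of μ₀ and x̄.
σ₀² = 69.67² = 4853.9089, σ² = 26.97² = 727.3809. Prior precision 1/σ₀² = 1/4853.9089; data precision n/σ² = 12/727.3809.
w = (n/σ²)/(1/σ₀² + n/σ²) = n·σ₀²/(σ² + n·σ₀²) = 12·4853.9089/(727.3809 + 12·4853.9089) = 58246.9068/58974.2877 = 0.9877.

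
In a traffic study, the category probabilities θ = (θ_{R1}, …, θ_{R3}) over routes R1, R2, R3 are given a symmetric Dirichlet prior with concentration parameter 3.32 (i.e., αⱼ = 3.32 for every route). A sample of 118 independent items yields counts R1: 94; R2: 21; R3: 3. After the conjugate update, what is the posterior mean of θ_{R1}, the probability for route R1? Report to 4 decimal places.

0.7606

The Dirichlet prior is conjugate to the Multinomial likelihood: each posterior αⱼ = prior αⱼ + observed count nⱼ.
Posterior concentration: (97.32, 24.32, 6.32), total = 127.96.
E[θ_{R1}|data] = α_{R1}/Σα = 97.32/127.96 = 0.7606.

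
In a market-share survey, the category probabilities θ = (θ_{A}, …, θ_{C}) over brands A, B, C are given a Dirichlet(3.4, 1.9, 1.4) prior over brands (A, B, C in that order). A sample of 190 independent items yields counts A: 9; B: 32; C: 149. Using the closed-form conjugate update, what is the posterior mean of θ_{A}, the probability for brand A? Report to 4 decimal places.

0.0630

The Dirichlet prior is conjugate to the Multinomial likelihood: each posterior αⱼ = prior αⱼ + observed count nⱼ.
Posterior concentration: (12.4, 33.9, 150.4), total = 196.7.
E[θ_{A}|data] = α_{A}/Σα = 12.4/196.7 = 0.0630.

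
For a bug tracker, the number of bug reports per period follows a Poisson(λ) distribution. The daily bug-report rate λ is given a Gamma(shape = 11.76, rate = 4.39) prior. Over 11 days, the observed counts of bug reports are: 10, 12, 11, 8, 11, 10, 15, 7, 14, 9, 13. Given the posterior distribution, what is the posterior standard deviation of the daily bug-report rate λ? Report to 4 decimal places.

With a Gamma(shape α, rate β) prior, the Poisson likelihood is conjugate: the posterior is Gamma(α + ΣXᵢ, β + n).
Sum of counts S = 120 over n = 11 days.
Posterior: Gamma(α+S, β+n) = Gamma(11.76+120, 4.39+11) = Gamma(131.76, 15.39).
SD = √α/β = √131.76/15.39 = 0.7459.

0.7459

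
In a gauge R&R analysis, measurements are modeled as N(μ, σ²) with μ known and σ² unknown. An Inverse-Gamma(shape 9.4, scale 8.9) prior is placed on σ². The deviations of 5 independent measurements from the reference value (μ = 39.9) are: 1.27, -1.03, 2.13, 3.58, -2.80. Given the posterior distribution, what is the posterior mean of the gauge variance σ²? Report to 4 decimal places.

2.0948

With known mean μ and an Inverse-Gamma(α, β) prior on σ², the Normal likelihood is conjugate: posterior is Inv-Gamma(α + n/2, β + Σ(xᵢ−μ)²/2).
Σ(xᵢ−μ)² = (1.27)² + (-1.03)² + (2.13)² + (3.58)² + (-2.80)² = 27.8671.
Posterior: Inv-Gamma(9.4 + 5/2, 8.9 + 27.8671/2) = Inv-Gamma(11.90, 22.83355).
E[σ²|data] = β/(α−1) = 22.83355/10.90 = 2.0948.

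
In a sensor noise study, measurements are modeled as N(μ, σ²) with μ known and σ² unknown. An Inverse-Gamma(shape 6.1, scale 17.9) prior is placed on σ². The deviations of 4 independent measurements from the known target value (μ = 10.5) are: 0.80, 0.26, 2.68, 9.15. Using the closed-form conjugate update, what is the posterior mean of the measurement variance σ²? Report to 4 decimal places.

8.9727

With known mean μ and an Inverse-Gamma(α, β) prior on σ², the Normal likelihood is conjugate: posterior is Inv-Gamma(α + n/2, β + Σ(xᵢ−μ)²/2).
Σ(xᵢ−μ)² = (0.80)² + (0.26)² + (2.68)² + (9.15)² = 91.6125.
Posterior: Inv-Gamma(6.1 + 4/2, 17.9 + 91.6125/2) = Inv-Gamma(8.10, 63.70625).
E[σ²|data] = β/(α−1) = 63.70625/7.10 = 8.9727.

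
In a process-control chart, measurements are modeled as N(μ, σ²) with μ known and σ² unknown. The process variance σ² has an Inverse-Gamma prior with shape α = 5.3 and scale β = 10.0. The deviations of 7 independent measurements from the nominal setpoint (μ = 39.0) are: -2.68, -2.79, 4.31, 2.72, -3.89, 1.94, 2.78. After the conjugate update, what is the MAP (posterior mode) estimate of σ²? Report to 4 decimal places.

With known mean μ and an Inverse-Gamma(α, β) prior on σ², the Normal likelihood is conjugate: posterior is Inv-Gamma(α + n/2, β + Σ(xᵢ−μ)²/2).
Σ(xᵢ−μ)² = (-2.68)² + (-2.79)² + (4.31)² + (2.72)² + (-3.89)² + (1.94)² + (2.78)² = 67.5651.
Posterior: Inv-Gamma(5.3 + 7/2, 10.0 + 67.5651/2) = Inv-Gamma(8.80, 43.78255).
Mode = β/(α+1) = 43.78255/9.80 = 4.4676.

4.4676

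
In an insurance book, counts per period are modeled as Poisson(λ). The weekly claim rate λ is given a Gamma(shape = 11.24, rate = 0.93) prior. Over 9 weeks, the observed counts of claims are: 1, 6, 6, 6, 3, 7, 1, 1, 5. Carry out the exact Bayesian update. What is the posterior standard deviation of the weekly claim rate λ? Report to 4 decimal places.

0.6922

With a Gamma(shape α, rate β) prior, the Poisson likelihood is conjugate: the posterior is Gamma(α + ΣXᵢ, β + n).
Sum of counts S = 36 over n = 9 weeks.
Posterior: Gamma(α+S, β+n) = Gamma(11.24+36, 0.93+9) = Gamma(47.24, 9.93).
SD = √α/β = √47.24/9.93 = 0.6922.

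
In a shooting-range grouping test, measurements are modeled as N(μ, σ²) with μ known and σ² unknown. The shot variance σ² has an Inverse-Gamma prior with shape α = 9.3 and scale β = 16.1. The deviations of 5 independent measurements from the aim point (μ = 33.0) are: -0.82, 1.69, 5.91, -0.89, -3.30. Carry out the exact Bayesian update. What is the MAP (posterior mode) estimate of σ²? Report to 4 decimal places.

3.2164

With known mean μ and an Inverse-Gamma(α, β) prior on σ², the Normal likelihood is conjugate: posterior is Inv-Gamma(α + n/2, β + Σ(xᵢ−μ)²/2).
Σ(xᵢ−μ)² = (-0.82)² + (1.69)² + (5.91)² + (-0.89)² + (-3.30)² = 50.1387.
Posterior: Inv-Gamma(9.3 + 5/2, 16.1 + 50.1387/2) = Inv-Gamma(11.80, 41.16935).
Mode = β/(α+1) = 41.16935/12.80 = 3.2164.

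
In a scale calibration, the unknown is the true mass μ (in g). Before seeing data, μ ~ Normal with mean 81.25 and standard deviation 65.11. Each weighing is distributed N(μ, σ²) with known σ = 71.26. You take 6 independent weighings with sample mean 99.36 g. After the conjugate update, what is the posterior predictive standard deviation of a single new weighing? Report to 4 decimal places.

For Normal data with known variance σ², a Normal(μ₀, σ₀²) prior on μ is conjugate. Posterior precision = 1/σ₀² + n/σ²; posterior mean is the precision-weighted average of μ₀ and x̄.
σ₀² = 65.11² = 4239.3121, σ² = 71.26² = 5077.9876; σ² + n·σ₀² = 5077.9876 + 6·4239.3121 = 30513.8602.
Posterior precision = 1/σ₀² + n/σ² = 1/4239.3121 + 6/5077.9876 = (σ² + n·σ₀²)/(σ₀²σ²) = 30513.8602/(4239.3121·5077.9876); posterior variance σₙ² = σ₀²σ²/(σ² + n·σ₀²) = 4239.3121·5077.9876/30513.8602 = 705.488396.
Predictive variance for one new observation = σₙ² + σ² = 4239.3121·5077.9876/30513.8602 + 5077.9876 = σ²·(σ₀² + 30513.8602)/30513.8602 = 5077.9876·34753.1723/30513.8602 = 5783.475996; SD = √(5077.9876·34753.1723/30513.8602) = 76.0492.

76.0492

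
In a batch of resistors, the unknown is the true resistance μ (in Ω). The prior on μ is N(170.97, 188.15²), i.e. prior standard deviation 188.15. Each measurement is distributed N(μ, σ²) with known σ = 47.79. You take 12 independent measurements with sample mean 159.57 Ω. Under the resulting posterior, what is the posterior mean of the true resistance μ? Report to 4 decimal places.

159.6310

For Normal data with known variance σ², a Normal(μ₀, σ₀²) prior on μ is conjugate. Posterior precision = 1/σ₀² + n/σ²; posterior mean is the precision-weighted average of μ₀ and x̄.
n·x̄ = 12·159.57 = 1914.84.
σ₀² = 188.15² = 35400.4225, σ² = 47.79² = 2283.8841; σ² + n·σ₀² = 2283.8841 + 12·35400.4225 = 427088.9541.
Posterior mean = (μ₀/σ₀² + n·x̄/σ²)/(1/σ₀² + n/σ²) = (σ²·μ₀ + σ₀²·n·x̄)/(σ² + n·σ₀²) = (2283.8841·170.97 + 35400.4225·1914.84)/427088.9541 = 68176620.684477/427088.9541 = 159.6310.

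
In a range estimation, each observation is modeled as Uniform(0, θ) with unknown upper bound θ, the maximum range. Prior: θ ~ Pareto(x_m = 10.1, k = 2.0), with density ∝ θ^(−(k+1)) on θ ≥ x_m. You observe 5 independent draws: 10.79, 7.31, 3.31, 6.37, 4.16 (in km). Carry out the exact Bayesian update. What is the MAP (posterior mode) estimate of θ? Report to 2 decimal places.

10.79

A Pareto(scale x_m, shape k) prior on the upper bound θ of Uniform(0, θ) is conjugate: posterior is Pareto(max(x_m, max xᵢ), k + n).
Sample maximum = 10.79; prior scale x_m = 10.1 → posterior scale = max = 10.79.
Posterior shape = 2.0 + 5 = 7.0.
The Pareto density is decreasing on [x_m, ∞), so the mode is x_m = 10.79.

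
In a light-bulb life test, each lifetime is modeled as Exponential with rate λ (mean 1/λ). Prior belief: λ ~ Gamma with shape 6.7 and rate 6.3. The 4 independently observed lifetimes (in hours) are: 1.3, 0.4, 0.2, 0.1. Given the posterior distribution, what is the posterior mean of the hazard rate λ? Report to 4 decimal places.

1.2892

With a Gamma(shape α, rate β) prior on the exponential rate λ, the posterior after n observations with total T = Σxᵢ is Gamma(α+n, β+T).
Sum of observations T = 2.0 hours; n = 4.
Posterior: Gamma(6.7+4, 6.3+2.0) = Gamma(10.7, 8.3).
Posterior mean of λ = α/β = 10.7/8.3 = 1.2892.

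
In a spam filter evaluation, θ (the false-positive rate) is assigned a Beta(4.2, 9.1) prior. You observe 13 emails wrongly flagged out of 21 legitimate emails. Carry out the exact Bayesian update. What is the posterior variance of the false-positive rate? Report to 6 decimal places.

0.007082

The Beta prior is conjugate to a Binomial/Bernoulli likelihood; the update adds successes to α and failures to β.
Posterior: Beta(α+k, β+n−k) = Beta(4.2+13, 9.1+8) = Beta(17.2, 17.1).
Var = αβ/((α+β)²(α+β+1)) = 17.2·17.1/(34.3²·35.3) = 0.007082.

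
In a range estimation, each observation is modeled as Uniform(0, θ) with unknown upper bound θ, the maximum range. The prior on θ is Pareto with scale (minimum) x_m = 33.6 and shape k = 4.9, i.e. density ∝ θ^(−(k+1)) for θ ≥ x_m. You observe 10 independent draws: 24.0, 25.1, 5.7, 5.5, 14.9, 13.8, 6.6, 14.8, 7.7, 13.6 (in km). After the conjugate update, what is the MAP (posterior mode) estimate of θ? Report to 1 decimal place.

A Pareto(scale x_m, shape k) prior on the upper bound θ of Uniform(0, θ) is conjugate: posterior is Pareto(max(x_m, max xᵢ), k + n).
Sample maximum = 25.1; prior scale x_m = 33.6 → posterior scale = max = 33.6.
Posterior shape = 4.9 + 10 = 14.9.
The Pareto density is decreasing on [x_m, ∞), so the mode is x_m = 33.6.

33.6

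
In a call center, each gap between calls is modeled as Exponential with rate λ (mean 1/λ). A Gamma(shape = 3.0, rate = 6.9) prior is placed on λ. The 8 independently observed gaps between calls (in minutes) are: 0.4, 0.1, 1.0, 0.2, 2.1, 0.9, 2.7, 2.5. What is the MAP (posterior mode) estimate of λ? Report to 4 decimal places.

0.5952

With a Gamma(shape α, rate β) prior on the exponential rate λ, the posterior after n observations with total T = Σxᵢ is Gamma(α+n, β+T).
Sum of observations T = 9.9 minutes; n = 8.
Posterior: Gamma(3.0+8, 6.9+9.9) = Gamma(11.0, 16.8).
Mode = (α−1)/β = 0.5952.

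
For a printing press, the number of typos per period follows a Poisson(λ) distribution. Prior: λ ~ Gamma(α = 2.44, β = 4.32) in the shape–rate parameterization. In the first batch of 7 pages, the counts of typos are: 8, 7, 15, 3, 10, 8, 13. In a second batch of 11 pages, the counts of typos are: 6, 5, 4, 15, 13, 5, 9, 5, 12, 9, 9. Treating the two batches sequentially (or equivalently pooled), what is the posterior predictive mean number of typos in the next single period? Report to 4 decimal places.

7.0986

With a Gamma(shape α, rate β) prior, the Poisson likelihood is conjugate: the posterior is Gamma(α + ΣXᵢ, β + n).
Batch 1: sum of counts S = 64 over n = 7 pages.
After batch 1: Gamma(α+S, β+n) = Gamma(2.44+64, 4.32+7) = Gamma(66.44, 11.32).
Batch 2: sum of counts S = 92 over n = 11 pages.
After batch 2: Gamma(α+S, β+n) = Gamma(66.44+92, 11.32+11) = Gamma(158.44, 22.32).
The predictive distribution for one future period is NegBinom with mean α/β = 7.0986.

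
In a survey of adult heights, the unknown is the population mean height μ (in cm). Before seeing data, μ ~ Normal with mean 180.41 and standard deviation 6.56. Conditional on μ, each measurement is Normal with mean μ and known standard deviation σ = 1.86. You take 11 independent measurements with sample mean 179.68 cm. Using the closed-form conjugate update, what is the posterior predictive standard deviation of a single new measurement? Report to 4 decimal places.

For Normal data with known variance σ², a Normal(μ₀, σ₀²) prior on μ is conjugate. Posterior precision = 1/σ₀² + n/σ²; posterior mean is the precision-weighted average of μ₀ and x̄.
σ₀² = 6.56² = 43.0336, σ² = 1.86² = 3.4596; σ² + n·σ₀² = 3.4596 + 11·43.0336 = 476.8292.
Posterior precision = 1/σ₀² + n/σ² = 1/43.0336 + 11/3.4596 = (σ² + n·σ₀²)/(σ₀²σ²) = 476.8292/(43.0336·3.4596); posterior variance σₙ² = σ₀²σ²/(σ² + n·σ₀²) = 43.0336·3.4596/476.8292 = 0.312227.
Predictive variance for one new observation = σₙ² + σ² = 43.0336·3.4596/476.8292 + 3.4596 = σ²·(σ₀² + 476.8292)/476.8292 = 3.4596·519.8628/476.8292 = 3.771827; SD = √(3.4596·519.8628/476.8292) = 1.9421.

1.9421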